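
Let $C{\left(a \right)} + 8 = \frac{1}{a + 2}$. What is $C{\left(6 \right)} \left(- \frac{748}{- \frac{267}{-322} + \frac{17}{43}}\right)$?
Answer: $\frac{81559863}{16955} \approx 4810.4$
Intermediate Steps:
$C{\left(a \right)} = -8 + \frac{1}{2 + a}$ ($C{\left(a \right)} = -8 + \frac{1}{a + 2} = -8 + \frac{1}{2 + a}$)
$C{\left(6 \right)} \left(- \frac{748}{- \frac{267}{-322} + \frac{17}{43}}\right) = \frac{-15 - 48}{2 + 6} \left(- \frac{748}{- \frac{267}{-322} + \frac{17}{43}}\right) = \frac{-15 - 48}{8} \left(- \frac{748}{\left(-267\right) \left(- \frac{1}{322}\right) + 17 \cdot \frac{1}{43}}\right) = \frac{1}{8} \left(-63\right) \left(- \frac{748}{\frac{267}{322} + \frac{17}{43}}\right) = - \frac{63 \left(- \frac{748}{\frac{16955}{13846}}\right)}{8} = - \frac{63 \left(\left(-748\right) \frac{13846}{16955}\right)}{8} = \left(- \frac{63}{8}\right) \left(- \frac{10356808}{16955}\right) = \frac{81559863}{16955}$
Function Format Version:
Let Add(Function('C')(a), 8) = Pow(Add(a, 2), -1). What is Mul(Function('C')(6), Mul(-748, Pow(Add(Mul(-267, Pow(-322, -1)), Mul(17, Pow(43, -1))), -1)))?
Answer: Rational(81559863, 16955) ≈ 4810.4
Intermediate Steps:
Function('C')(a) = Add(-8, Pow(Add(2, a), -1)) (Function('C')(a) = Add(-8, Pow(Add(a, 2), -1)) = Add(-8, Pow(Add(2, a), -1)))
Mul(Function('C')(6), Mul(-748, Pow(Add(Mul(-267, Pow(-322, -1)), Mul(17, Pow(43, -1))), -1))) = Mul(Mul(Pow(Add(2, 6), -1), Add(-15, Mul(-8, 6))), Mul(-748, Pow(Add(Mul(-267, Pow(-322, -1)), Mul(17, Pow(43, -1))), -1))) = Mul(Mul(Pow(8, -1), Add(-15, -48)), Mul(-748, Pow(Add(Mul(-267, Rational(-1, 322)), Mul(17, Rational(1, 43))), -1))) = Mul(Mul(Rational(1, 8), -63), Mul(-748, Pow(Add(Rational(267, 322), Rational(17, 43)), -1))) = Mul(Rational(-63, 8), Mul(-748, Pow(Rational(16955, 13846), -1))) = Mul(Rational(-63, 8), Mul(-748, Rational(13846, 16955))) = Mul(Rational(-63, 8), Rational(-10356808, 16955)) = Rational(81559863, 16955)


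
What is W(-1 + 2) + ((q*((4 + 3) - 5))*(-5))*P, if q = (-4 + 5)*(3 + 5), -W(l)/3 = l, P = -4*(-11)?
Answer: -3523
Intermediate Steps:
P = 44
W(l) = -3*l
q = 8 (q = 1*8 = 8)
W(-1 + 2) + ((q*((4 + 3) - 5))*(-5))*P = -3*(-1 + 2) + ((8*((4 + 3) - 5))*(-5))*44 = -3*1 + ((8*(7 - 5))*(-5))*44 = -3 + ((8*2)*(-5))*44 = -3 + (16*(-5))*44 = -3 - 80*44 = -3 - 3520 = -3523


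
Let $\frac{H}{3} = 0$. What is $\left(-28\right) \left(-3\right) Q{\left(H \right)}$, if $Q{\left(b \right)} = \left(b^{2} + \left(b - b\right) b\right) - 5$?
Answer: $-420$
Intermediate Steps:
$H = 0$ ($H = 3 \cdot 0 = 0$)
$Q{\left(b \right)} = -5 + b^{2}$ ($Q{\left(b \right)} = \left(b^{2} + 0 b\right) - 5 = \left(b^{2} + 0\right) - 5 = b^{2} - 5 = -5 + b^{2}$)
$\left(-28\right) \left(-3\right) Q{\left(H \right)} = \left(-28\right) \left(-3\right) \left(-5 + 0^{2}\right) = 84 \left(-5 + 0\right) = 84 \left(-5\right) = -420$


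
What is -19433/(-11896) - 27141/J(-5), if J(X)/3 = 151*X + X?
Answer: 1912378/141265 ≈ 13.538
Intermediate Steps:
J(X) = 456*X (J(X) = 3*(151*X + X) = 3*(152*X) = 456*X)
-19433/(-11896) - 27141/J(-5) = -19433/(-11896) - 27141/(456*(-5)) = -19433*(-1/11896) - 27141/(-2280) = 19433/11896 - 27141*(-1/2280) = 19433/11896 + 9047/760 = 1912378/141265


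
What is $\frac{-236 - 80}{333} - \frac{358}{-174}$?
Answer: $\frac{10705}{9657} \approx 1.1085$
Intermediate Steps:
$\frac{-236 - 80}{333} - \frac{358}{-174} = \left(-316\right) \frac{1}{333} - - \frac{179}{87} = - \frac{316}{333} + \frac{179}{87} = \frac{10705}{9657}$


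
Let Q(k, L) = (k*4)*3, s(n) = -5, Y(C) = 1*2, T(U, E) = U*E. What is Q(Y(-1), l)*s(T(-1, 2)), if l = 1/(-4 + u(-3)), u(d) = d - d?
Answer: -120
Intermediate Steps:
T(U, E) = E*U
Y(C) = 2
u(d) = 0
l = -¼ (l = 1/(-4 + 0) = 1/(-4) = -¼ ≈ -0.25000)
Q(k, L) = 12*k (Q(k, L) = (4*k)*3 = 12*k)
Q(Y(-1), l)*s(T(-1, 2)) = (12*2)*(-5) = 24*(-5) = -120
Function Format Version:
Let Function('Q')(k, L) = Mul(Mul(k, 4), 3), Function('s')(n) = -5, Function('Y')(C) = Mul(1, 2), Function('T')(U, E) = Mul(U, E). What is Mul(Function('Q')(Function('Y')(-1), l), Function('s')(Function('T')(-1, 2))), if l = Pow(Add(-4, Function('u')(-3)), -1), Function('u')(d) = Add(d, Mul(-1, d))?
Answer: -120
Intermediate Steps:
Function('T')(U, E) = Mul(E, U)
Function('Y')(C) = 2
Function('u')(d) = 0
l = Rational(-1, 4) (l = Pow(Add(-4, 0), -1) = Pow(-4, -1) = Rational(-1, 4) ≈ -0.25000)
Function('Q')(k, L) = Mul(12, k) (Function('Q')(k, L) = Mul(Mul(4, k), 3) = Mul(12, k))
Mul(Function('Q')(Function('Y')(-1), l), Function('s')(Function('T')(-1, 2))) = Mul(Mul(12, 2), -5) = Mul(24, -5) = -120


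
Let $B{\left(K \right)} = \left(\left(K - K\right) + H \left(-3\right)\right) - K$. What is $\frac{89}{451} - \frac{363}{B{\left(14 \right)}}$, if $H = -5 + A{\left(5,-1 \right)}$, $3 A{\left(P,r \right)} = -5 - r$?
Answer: $- \frac{163268}{2255} \approx -72.403$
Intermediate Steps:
$A{\left(P,r \right)} = - \frac{5}{3} - \frac{r}{3}$ ($A{\left(P,r \right)} = \frac{-5 - r}{3} = - \frac{5}{3} - \frac{r}{3}$)
$H = - \frac{19}{3}$ ($H = -5 - \frac{4}{3} = - \frac{19}{3} \approx -6.3333$)
$B{\left(K \right)} = 19 - K$ ($B{\left(K \right)} = \left(\left(K - K\right) - -19\right) - K = \left(0 + 19\right) - K = 19 - K$)
$\frac{89}{451} - \frac{363}{B{\left(14 \right)}} = \frac{89}{451} - \frac{363}{19 - 14} = 89 \cdot \frac{1}{451} - \frac{363}{19 - 14} = \frac{89}{451} - \frac{363}{5} = - \frac{163268}{2255}$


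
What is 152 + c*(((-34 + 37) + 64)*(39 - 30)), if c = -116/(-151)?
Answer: 92900/151 ≈ 615.23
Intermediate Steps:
c = 116/151 (c = -116*(-1/151) = 116/151 ≈ 0.76821)
152 + c*(((-34 + 37) + 64)*(39 - 30)) = 152 + 116*(((-34 + 37) + 64)*(39 - 30))/151 = 152 + 116*((3 + 64)*9)/151 = 152 + 116*(67*9)/151 = 152 + (116/151)*603 = 152 + 69948/151 = 92900/151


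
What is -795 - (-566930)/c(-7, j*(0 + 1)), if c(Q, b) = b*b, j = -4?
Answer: 277105/8 ≈ 34638.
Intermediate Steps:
c(Q, b) = b²
-795 - (-566930)/c(-7, j*(0 + 1)) = -795 - (-566930)/((-4*(0 + 1))²) = -795 - (-566930)/((-4*1)²) = -795 - (-566930)/((-4)²) = -795 - (-566930)/16 = -795 - 455*(-623/8) = -795 + 283465/8 = 277105/8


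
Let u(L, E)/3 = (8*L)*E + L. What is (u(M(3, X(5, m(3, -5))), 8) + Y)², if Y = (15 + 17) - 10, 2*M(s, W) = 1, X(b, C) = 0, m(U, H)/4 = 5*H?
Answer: 57121/4 ≈ 14280.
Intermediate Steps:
m(U, H) = 20*H (m(U, H) = 4*(5*H) = 20*H)
M(s, W) = ½ (M(s, W) = (½)*1 = ½)
Y = 22 (Y = 32 - 10 = 22)
u(L, E) = 3*L + 24*E*L (u(L, E) = 3*((8*L)*E + L) = 3*(8*E*L + L) = 3*(L + 8*E*L) = 3*L + 24*E*L)
(u(M(3, X(5, m(3, -5))), 8) + Y)² = (3*(½)*(1 + 8*8) + 22)² = (3*(½)*(1 + 64) + 22)² = (3*(½)*65 + 22)² = (195/2 + 22)² = (239/2)² = 57121/4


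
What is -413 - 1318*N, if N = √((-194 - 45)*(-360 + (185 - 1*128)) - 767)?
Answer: -413 - 6590*√2866 ≈ -3.5321e+5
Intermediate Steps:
N = 5*√2866 (N = √(-239*(-360 + (185 - 128)) - 767) = √(-239*(-360 + 57) - 767) = √(-239*(-303) - 767) = √(72417 - 767) = √71650 = 5*√2866 ≈ 267.68)
-413 - 1318*N = -413 - 6590*√2866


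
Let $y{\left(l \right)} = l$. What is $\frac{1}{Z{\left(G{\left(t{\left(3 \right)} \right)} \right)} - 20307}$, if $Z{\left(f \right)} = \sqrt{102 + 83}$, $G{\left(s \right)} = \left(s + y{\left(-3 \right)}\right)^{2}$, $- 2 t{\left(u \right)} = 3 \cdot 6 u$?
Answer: $- \frac{20307}{412374064} - \frac{\sqrt{185}}{412374064} \approx -4.9277 \cdot 10^{-5}$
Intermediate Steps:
$t{\left(u \right)} = - 9 u$ ($t{\left(u \right)} = - \frac{3 \cdot 6 u}{2} = - \frac{18 u}{2} = - 9 u$)
$G{\left(s \right)} = \left(-3 + s\right)^{2}$ ($G{\left(s \right)} = \left(s - 3\right)^{2} = \left(-3 + s\right)^{2}$)
$Z{\left(f \right)} = \sqrt{185}$
$\frac{1}{Z{\left(G{\left(t{\left(3 \right)} \right)} \right)} - 20307} = \frac{1}{\sqrt{185} - 20307} = \frac{1}{-20307 + \sqrt{185}}$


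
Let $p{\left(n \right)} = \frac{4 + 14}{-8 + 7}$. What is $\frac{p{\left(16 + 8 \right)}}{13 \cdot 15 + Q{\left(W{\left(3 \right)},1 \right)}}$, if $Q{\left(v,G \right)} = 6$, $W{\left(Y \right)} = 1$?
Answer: $- \frac{6}{67} \approx -0.089552$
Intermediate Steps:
$p{\left(n \right)} = -18$ ($p{\left(n \right)} = \frac{18}{-1} = 18 \left(-1\right) = -18$)
$\frac{p{\left(16 + 8 \right)}}{13 \cdot 15 + Q{\left(W{\left(3 \right)},1 \right)}} = - \frac{18}{13 \cdot 15 + 6} = - \frac{18}{195 + 6} = - \frac{18}{201} = \left(-18\right) \frac{1}{201} = - \frac{6}{67}$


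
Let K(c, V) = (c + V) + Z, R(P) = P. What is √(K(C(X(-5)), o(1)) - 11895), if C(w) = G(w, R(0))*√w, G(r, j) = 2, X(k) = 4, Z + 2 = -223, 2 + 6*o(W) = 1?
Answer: I*√436182/6 ≈ 110.07*I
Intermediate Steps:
o(W) = -⅙ (o(W) = -⅓ + (⅙)*1 = -⅓ + ⅙ = -⅙)
Z = -225 (Z = -2 - 223 = -225)
C(w) = 2*√w
K(c, V) = -225 + V + c (K(c, V) = (c + V) - 225 = (V + c) - 225 = -225 + V + c)
√(K(C(X(-5)), o(1)) - 11895) = √((-225 - ⅙ + 2*√4) - 11895) = √((-225 - ⅙ + 2*2) - 11895) = √((-225 - ⅙ + 4) - 11895) = √(-1327/6 - 11895) = √(-72697/6) = I*√436182/6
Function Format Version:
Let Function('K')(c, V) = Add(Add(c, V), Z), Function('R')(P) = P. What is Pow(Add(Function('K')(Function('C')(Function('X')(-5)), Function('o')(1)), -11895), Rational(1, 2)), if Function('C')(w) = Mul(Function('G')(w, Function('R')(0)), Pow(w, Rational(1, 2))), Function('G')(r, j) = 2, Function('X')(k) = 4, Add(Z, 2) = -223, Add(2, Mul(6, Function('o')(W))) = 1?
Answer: Mul(Rational(1, 6), I, Pow(436182, Rational(1, 2))) ≈ Mul(110.07, I)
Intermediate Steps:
Function('o')(W) = Rational(-1, 6) (Function('o')(W) = Add(Rational(-1, 3), Mul(Rational(1, 6), 1)) = Add(Rational(-1, 3), Rational(1, 6)) = Rational(-1, 6))
Z = -225 (Z = Add(-2, -223) = -225)
Function('C')(w) = Mul(2, Pow(w, Rational(1, 2)))
Function('K')(c, V) = Add(-225, V, c) (Function('K')(c, V) = Add(Add(c, V), -225) = Add(Add(V, c), -225) = Add(-225, V, c))
Pow(Add(Function('K')(Function('C')(Function('X')(-5)), Function('o')(1)), -11895), Rational(1, 2)) = Pow(Add(Add(-225, Rational(-1, 6), Mul(2, Pow(4, Rational(1, 2)))), -11895), Rational(1, 2)) = Pow(Add(Add(-225, Rational(-1, 6), Mul(2, 2)), -11895), Rational(1, 2)) = Pow(Add(Add(-225, Rational(-1, 6), 4), -11895), Rational(1, 2)) = Pow(Add(Rational(-1327, 6), -11895), Rational(1, 2)) = Pow(Rational(-72697, 6), Rational(1, 2)) = Mul(Rational(1, 6), I, Pow(436182, Rational(1, 2)))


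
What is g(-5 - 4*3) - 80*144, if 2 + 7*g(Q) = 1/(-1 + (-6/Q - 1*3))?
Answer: -4999821/434 ≈ -11520.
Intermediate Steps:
g(Q) = -2/7 + 1/(7*(-4 - 6/Q)) (g(Q) = -2/7 + 1/(7*(-1 + (-6/Q - 1*3))) = -2/7 + 1/(7*(-1 + (-6/Q - 3))) = -2/7 + 1/(7*(-1 + (-3 - 6/Q))) = -2/7 + 1/(7*(-4 - 6/Q)))
g(-5 - 4*3) - 80*144 = 3*(-4 - 3*(-5 - 4*3))/(14*(3 + 2*(-5 - 4*3))) - 80*144 = 3*(-4 - 3*(-5 - 12))/(14*(3 + 2*(-5 - 12))) - 11520 = 3*(-4 - 3*(-17))/(14*(3 + 2*(-17))) - 11520 = 3*(-4 + 51)/(14*(3 - 34)) - 11520 = (3/14)*47/(-31) - 11520 = (3/14)*(-1/31)*47 - 11520 = -141/434 - 11520 = -4999821/434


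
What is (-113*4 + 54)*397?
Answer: -158006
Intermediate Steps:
(-113*4 + 54)*397 = (-452 + 54)*397 = -398*397 = -158006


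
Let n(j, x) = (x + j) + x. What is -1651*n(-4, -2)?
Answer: 13208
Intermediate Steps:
n(j, x) = j + 2*x (n(j, x) = (j + x) + x = j + 2*x)
-1651*n(-4, -2) = -1651*(-4 + 2*(-2)) = -1651*(-4 - 4) = -1651*(-8) = 13208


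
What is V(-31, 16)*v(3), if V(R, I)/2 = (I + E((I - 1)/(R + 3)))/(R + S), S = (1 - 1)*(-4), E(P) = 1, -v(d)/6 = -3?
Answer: -612/31 ≈ -19.742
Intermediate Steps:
v(d) = 18 (v(d) = -6*(-3) = 18)
S = 0 (S = 0*(-4) = 0)
V(R, I) = 2*(1 + I)/R (V(R, I) = 2*((I + 1)/(R + 0)) = 2*((1 + I)/R) = 2*(1 + I)/R)
V(-31, 16)*v(3) = (2*(1 + 16)/(-31))*18 = (2*(-1/31)*17)*18 = -34/31*18 = -612/31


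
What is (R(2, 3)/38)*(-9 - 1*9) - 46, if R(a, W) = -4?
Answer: -838/19 ≈ -44.105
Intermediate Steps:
(R(2, 3)/38)*(-9 - 1*9) - 46 = (-4/38)*(-9 - 1*9) - 46 = (-4*1/38)*(-9 - 9) - 46 = -2/19*(-18) - 46 = 36/19 - 46 = -838/19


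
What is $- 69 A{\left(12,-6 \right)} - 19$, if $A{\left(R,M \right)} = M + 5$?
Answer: $50$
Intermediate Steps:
$A{\left(R,M \right)} = 5 + M$
$- 69 A{\left(12,-6 \right)} - 19 = - 69 \left(5 - 6\right) - 19 = \left(-69\right) \left(-1\right) - 19 = 69 - 19 = 50$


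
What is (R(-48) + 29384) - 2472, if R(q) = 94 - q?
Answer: 27054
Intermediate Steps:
(R(-48) + 29384) - 2472 = ((94 - 1*(-48)) + 29384) - 2472 = ((94 + 48) + 29384) - 2472 = (142 + 29384) - 2472 = 29526 - 2472 = 27054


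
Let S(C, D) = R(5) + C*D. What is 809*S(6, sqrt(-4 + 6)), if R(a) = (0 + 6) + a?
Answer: 8899 + 4854*sqrt(2) ≈ 15764.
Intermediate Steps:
R(a) = 6 + a
S(C, D) = 11 + C*D (S(C, D) = (6 + 5) + C*D = 11 + C*D)
809*S(6, sqrt(-4 + 6)) = 809*(11 + 6*sqrt(-4 + 6)) = 809*(11 + 6*sqrt(2)) = 8899 + 4854*sqrt(2)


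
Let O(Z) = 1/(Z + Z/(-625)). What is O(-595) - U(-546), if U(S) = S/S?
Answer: -74381/74256 ≈ -1.0017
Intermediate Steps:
U(S) = 1
O(Z) = 625/(624*Z) (O(Z) = 1/(Z + Z*(-1/625)) = 1/(Z - Z/625) = 1/(624*Z/625) = 625/(624*Z))
O(-595) - U(-546) = (625/624)/(-595) - 1*1 = (625/624)*(-1/595) - 1 = -125/74256 - 1 = -74381/74256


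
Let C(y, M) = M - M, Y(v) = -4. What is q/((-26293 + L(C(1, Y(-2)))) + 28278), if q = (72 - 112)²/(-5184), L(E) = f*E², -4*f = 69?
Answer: -5/32157 ≈ -0.00015549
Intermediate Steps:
f = -69/4 (f = -¼*69 = -69/4 ≈ -17.250)
C(y, M) = 0
L(E) = -69*E²/4
q = -25/81 (q = (-40)²*(-1/5184) = 1600*(-1/5184) = -25/81 ≈ -0.30864)
q/((-26293 + L(C(1, Y(-2)))) + 28278) = -25/(81*((-26293 - 69/4*0²) + 28278)) = -25/(81*((-26293 - 69/4*0) + 28278)) = -25/(81*((-26293 + 0) + 28278)) = -25/(81*(-26293 + 28278)) = -25/81/1985 = -25/81*1/1985 = -5/32157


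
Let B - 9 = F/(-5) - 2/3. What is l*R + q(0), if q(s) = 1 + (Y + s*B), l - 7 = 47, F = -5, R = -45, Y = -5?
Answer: -2434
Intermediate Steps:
B = 28/3 (B = 9 + (-5/(-5) - 2/3) = 9 + (-5*(-⅕) - 2*⅓) = 9 + (1 - ⅔) = 9 + ⅓ = 28/3 ≈ 9.3333)
l = 54 (l = 7 + 47 = 54)
q(s) = -4 + 28*s/3 (q(s) = 1 + (-5 + s*(28/3)) = 1 + (-5 + 28*s/3) = -4 + 28*s/3)
l*R + q(0) = 54*(-45) + (-4 + (28/3)*0) = -2430 + (-4 + 0) = -2430 - 4 = -2434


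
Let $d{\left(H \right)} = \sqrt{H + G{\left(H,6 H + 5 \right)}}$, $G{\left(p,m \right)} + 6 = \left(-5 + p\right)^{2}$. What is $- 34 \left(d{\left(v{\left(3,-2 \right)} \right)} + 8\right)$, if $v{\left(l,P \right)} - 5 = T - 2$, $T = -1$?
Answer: $-272 - 34 \sqrt{5} \approx -348.03$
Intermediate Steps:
$G{\left(p,m \right)} = -6 + \left(-5 + p\right)^{2}$
$v{\left(l,P \right)} = 2$ ($v{\left(l,P \right)} = 5 - 3 = 2$)
$d{\left(H \right)} = \sqrt{-6 + H + \left(-5 + H\right)^{2}}$ ($d{\left(H \right)} = \sqrt{H + \left(-6 + \left(-5 + H\right)^{2}\right)} = \sqrt{-6 + H + \left(-5 + H\right)^{2}}$)
$- 34 \left(d{\left(v{\left(3,-2 \right)} \right)} + 8\right) = - 34 \left(\sqrt{-6 + 2 + \left(-5 + 2\right)^{2}} + 8\right) = - 34 \left(\sqrt{-6 + 2 + \left(-3\right)^{2}} + 8\right) = - 34 \left(\sqrt{-6 + 2 + 9} + 8\right) = - 34 \left(\sqrt{5} + 8\right) = - 34 \left(8 + \sqrt{5}\right) = -272 - 34 \sqrt{5}$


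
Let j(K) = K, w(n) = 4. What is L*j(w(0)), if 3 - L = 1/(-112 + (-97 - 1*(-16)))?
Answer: 2320/193 ≈ 12.021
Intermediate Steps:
L = 580/193 (L = 3 - 1/(-112 + (-97 - 1*(-16))) = 3 - 1/(-112 + (-97 + 16)) = 3 - 1/(-112 - 81) = 3 - 1/(-193) = 3 - 1*(-1/193) = 3 + 1/193 = 580/193 ≈ 3.0052)
L*j(w(0)) = (580/193)*4 = 2320/193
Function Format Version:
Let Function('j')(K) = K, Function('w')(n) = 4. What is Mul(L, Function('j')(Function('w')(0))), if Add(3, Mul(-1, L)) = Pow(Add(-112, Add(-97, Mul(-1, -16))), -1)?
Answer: Rational(2320, 193) ≈ 12.021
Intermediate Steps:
L = Rational(580, 193) (L = Add(3, Mul(-1, Pow(Add(-112, Add(-97, Mul(-1, -16))), -1))) = Add(3, Mul(-1, Pow(Add(-112, Add(-97, 16)), -1))) = Add(3, Mul(-1, Pow(Add(-112, -81), -1))) = Add(3, Mul(-1, Pow(-193, -1))) = Add(3, Mul(-1, Rational(-1, 193))) = Add(3, Rational(1, 193)) = Rational(580, 193) ≈ 3.0052)
Mul(L, Function('j')(Function('w')(0))) = Mul(Rational(580, 193), 4) = Rational(2320, 193)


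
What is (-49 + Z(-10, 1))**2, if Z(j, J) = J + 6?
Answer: 1764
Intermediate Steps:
Z(j, J) = 6 + J
(-49 + Z(-10, 1))**2 = (-49 + (6 + 1))**2 = (-49 + 7)**2 = (-42)**2 = 1764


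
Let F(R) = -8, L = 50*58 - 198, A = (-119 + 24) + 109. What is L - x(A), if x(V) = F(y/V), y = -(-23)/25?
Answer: 2710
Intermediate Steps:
y = 23/25 (y = -(-23)/25 = -1*(-23/25) = 23/25 ≈ 0.92000)
A = 14 (A = -95 + 109 = 14)
L = 2702 (L = 2900 - 198 = 2702)
x(V) = -8
L - x(A) = 2702 - 1*(-8) = 2702 + 8 = 2710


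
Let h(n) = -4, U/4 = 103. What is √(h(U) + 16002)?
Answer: √15998 ≈ 126.48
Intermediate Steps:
U = 412 (U = 4*103 = 412)
√(h(U) + 16002) = √(-4 + 16002) = √15998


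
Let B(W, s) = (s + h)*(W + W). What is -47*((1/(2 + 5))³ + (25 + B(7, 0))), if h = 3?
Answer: -1080154/343 ≈ -3149.1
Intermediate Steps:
B(W, s) = 2*W*(3 + s) (B(W, s) = (s + 3)*(W + W) = (3 + s)*(2*W) = 2*W*(3 + s))
-47*((1/(2 + 5))³ + (25 + B(7, 0))) = -47*((1/(2 + 5))³ + (25 + 2*7*(3 + 0))) = -47*((1/7)³ + (25 + 2*7*3)) = -47*((⅐)³ + (25 + 42)) = -47*(1/343 + 67) = -47*22982/343 = -1080154/343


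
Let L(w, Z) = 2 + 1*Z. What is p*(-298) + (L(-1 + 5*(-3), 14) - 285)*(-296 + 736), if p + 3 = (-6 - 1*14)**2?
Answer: -236666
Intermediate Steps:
L(w, Z) = 2 + Z
p = 397 (p = -3 + (-6 - 1*14)**2 = -3 + (-6 - 14)**2 = -3 + (-20)**2 = -3 + 400 = 397)
p*(-298) + (L(-1 + 5*(-3), 14) - 285)*(-296 + 736) = 397*(-298) + ((2 + 14) - 285)*(-296 + 736) = -118306 + (16 - 285)*440 = -118306 - 269*440 = -118306 - 118360 = -236666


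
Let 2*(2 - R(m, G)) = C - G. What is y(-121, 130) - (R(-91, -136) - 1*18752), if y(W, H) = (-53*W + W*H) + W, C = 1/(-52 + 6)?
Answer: 862959/92 ≈ 9380.0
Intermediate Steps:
C = -1/46 (C = 1/(-46) = -1/46 ≈ -0.021739)
R(m, G) = 185/92 + G/2 (R(m, G) = 2 - (-1/46 - G)/2 = 2 + (1/92 + G/2) = 185/92 + G/2)
y(W, H) = -52*W + H*W (y(W, H) = (-53*W + H*W) + W = -52*W + H*W)
y(-121, 130) - (R(-91, -136) - 1*18752) = -121*(-52 + 130) - ((185/92 + (1/2)*(-136)) - 1*18752) = -121*78 - ((185/92 - 68) - 18752) = -9438 - (-6071/92 - 18752) = -9438 - 1*(-1731255/92) = -9438 + 1731255/92 = 862959/92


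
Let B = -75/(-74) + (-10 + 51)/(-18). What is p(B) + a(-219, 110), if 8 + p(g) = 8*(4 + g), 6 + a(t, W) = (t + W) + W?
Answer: 2959/333 ≈ 8.8859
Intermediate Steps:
a(t, W) = -6 + t + 2*W (a(t, W) = -6 + ((t + W) + W) = -6 + ((W + t) + W) = -6 + (t + 2*W) = -6 + t + 2*W)
B = -421/333 (B = -75*(-1/74) + 41*(-1/18) = 75/74 - 41/18 = -421/333 ≈ -1.2643)
p(g) = 24 + 8*g (p(g) = -8 + 8*(4 + g) = -8 + (32 + 8*g) = 24 + 8*g)
p(B) + a(-219, 110) = (24 + 8*(-421/333)) + (-6 - 219 + 2*110) = (24 - 3368/333) + (-6 - 219 + 220) = 4624/333 - 5 = 2959/333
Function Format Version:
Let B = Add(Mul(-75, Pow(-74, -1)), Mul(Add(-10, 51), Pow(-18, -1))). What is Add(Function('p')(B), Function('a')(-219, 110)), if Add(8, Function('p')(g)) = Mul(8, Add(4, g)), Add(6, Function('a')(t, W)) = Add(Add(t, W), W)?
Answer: Rational(2959, 333) ≈ 8.8859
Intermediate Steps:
Function('a')(t, W) = Add(-6, t, Mul(2, W)) (Function('a')(t, W) = Add(-6, Add(Add(t, W), W)) = Add(-6, Add(Add(W, t), W)) = Add(-6, Add(t, Mul(2, W))) = Add(-6, t, Mul(2, W)))
B = Rational(-421, 333) (B = Add(Mul(-75, Rational(-1, 74)), Mul(41, Rational(-1, 18))) = Add(Rational(75, 74), Rational(-41, 18)) = Rational(-421, 333) ≈ -1.2643)
Function('p')(g) = Add(24, Mul(8, g)) (Function('p')(g) = Add(-8, Mul(8, Add(4, g))) = Add(-8, Add(32, Mul(8, g))) = Add(24, Mul(8, g)))
Add(Function('p')(B), Function('a')(-219, 110)) = Add(Add(24, Mul(8, Rational(-421, 333))), Add(-6, -219, Mul(2, 110))) = Add(Add(24, Rational(-3368, 333)), Add(-6, -219, 220)) = Add(Rational(4624, 333), -5) = Rational(2959, 333)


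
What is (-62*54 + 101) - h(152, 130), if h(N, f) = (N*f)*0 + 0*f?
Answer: -3247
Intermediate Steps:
h(N, f) = 0 (h(N, f) = 0 + 0 = 0)
(-62*54 + 101) - h(152, 130) = (-62*54 + 101) - 1*0 = (-3348 + 101) + 0 = -3247 + 0 = -3247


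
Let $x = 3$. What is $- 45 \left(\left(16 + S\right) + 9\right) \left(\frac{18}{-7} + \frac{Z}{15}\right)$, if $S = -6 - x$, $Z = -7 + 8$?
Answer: $\frac{12624}{7} \approx 1803.4$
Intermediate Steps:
$Z = 1$
$S = -9$ ($S = -6 - 3 = -9$)
$- 45 \left(\left(16 + S\right) + 9\right) \left(\frac{18}{-7} + \frac{Z}{15}\right) = - 45 \left(\left(16 - 9\right) + 9\right) \left(\frac{18}{-7} + 1 \cdot \frac{1}{15}\right) = - 45 \left(7 + 9\right) \left(18 \left(- \frac{1}{7}\right) + 1 \cdot \frac{1}{15}\right) = \left(-45\right) 16 \left(- \frac{18}{7} + \frac{1}{15}\right) = \left(-720\right) \left(- \frac{263}{105}\right) = \frac{12624}{7}$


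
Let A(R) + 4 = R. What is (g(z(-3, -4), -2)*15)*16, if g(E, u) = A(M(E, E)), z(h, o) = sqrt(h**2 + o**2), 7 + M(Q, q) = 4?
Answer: -1680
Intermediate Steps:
M(Q, q) = -3 (M(Q, q) = -7 + 4 = -3)
A(R) = -4 + R
g(E, u) = -7 (g(E, u) = -4 - 3 = -7)
(g(z(-3, -4), -2)*15)*16 = -7*15*16 = -105*16 = -1680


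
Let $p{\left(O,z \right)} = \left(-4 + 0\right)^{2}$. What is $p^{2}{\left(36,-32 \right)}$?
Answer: $256$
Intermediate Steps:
$p{\left(O,z \right)} = 16$ ($p{\left(O,z \right)} = \left(-4\right)^{2} = 16$)
$p^{2}{\left(36,-32 \right)} = 16^{2} = 256$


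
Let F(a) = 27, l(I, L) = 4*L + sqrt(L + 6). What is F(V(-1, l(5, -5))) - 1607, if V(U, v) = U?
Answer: -1580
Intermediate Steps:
l(I, L) = sqrt(6 + L) + 4*L (l(I, L) = 4*L + sqrt(6 + L) = sqrt(6 + L) + 4*L)
F(V(-1, l(5, -5))) - 1607 = 27 - 1607 = -1580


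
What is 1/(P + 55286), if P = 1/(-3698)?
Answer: 3698/204447627 ≈ 1.8088e-5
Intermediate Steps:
P = -1/3698 ≈ -0.00027042
1/(P + 55286) = 1/(-1/3698 + 55286) = 1/(204447627/3698) = 3698/204447627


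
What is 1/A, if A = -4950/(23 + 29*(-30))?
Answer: 77/450 ≈ 0.17111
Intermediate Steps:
A = 450/77 (A = -4950/(23 - 870) = -4950/(-847) = -4950*(-1/847) = 450/77 ≈ 5.8442)
1/A = 1/(450/77) = 77/450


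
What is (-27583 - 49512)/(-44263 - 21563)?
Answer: 77095/65826 ≈ 1.1712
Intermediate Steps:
(-27583 - 49512)/(-44263 - 21563) = -77095/(-65826) = -77095*(-1/65826) = 77095/65826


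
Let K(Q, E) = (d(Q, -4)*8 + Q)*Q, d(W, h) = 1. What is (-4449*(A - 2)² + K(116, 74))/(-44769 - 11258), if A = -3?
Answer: 96841/56027 ≈ 1.7285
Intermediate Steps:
K(Q, E) = Q*(8 + Q) (K(Q, E) = (1*8 + Q)*Q = (8 + Q)*Q = Q*(8 + Q))
(-4449*(A - 2)² + K(116, 74))/(-44769 - 11258) = (-4449*(-3 - 2)² + 116*(8 + 116))/(-44769 - 11258) = (-4449*(-5)² + 116*124)/(-56027) = (-4449*25 + 14384)*(-1/56027) = (-111225 + 14384)*(-1/56027) = -96841*(-1/56027) = 96841/56027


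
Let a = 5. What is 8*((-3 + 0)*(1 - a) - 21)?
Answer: -72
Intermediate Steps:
8*((-3 + 0)*(1 - a) - 21) = 8*((-3 + 0)*(1 - 1*5) - 21) = 8*(-3*(1 - 5) - 21) = 8*(-3*(-4) - 21) = 8*(12 - 21) = 8*(-9) = -72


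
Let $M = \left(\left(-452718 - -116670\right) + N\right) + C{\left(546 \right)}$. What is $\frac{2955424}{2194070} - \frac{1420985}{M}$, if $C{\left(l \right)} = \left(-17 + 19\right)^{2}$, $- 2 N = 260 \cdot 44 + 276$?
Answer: $\frac{2064102967699}{375078460570} \approx 5.5031$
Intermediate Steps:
$N = -5858$ ($N = - \frac{260 \cdot 44 + 276}{2} = - \frac{11440 + 276}{2} = \left(- \frac{1}{2}\right) 11716 = -5858$)
$C{\left(l \right)} = 4$ ($C{\left(l \right)} = 2^{2} = 4$)
$M = -341902$ ($M = \left(\left(-452718 - -116670\right) - 5858\right) + 4 = \left(\left(-452718 + 116670\right) - 5858\right) + 4 = \left(-336048 - 5858\right) + 4 = -341906 + 4 = -341902$)
$\frac{2955424}{2194070} - \frac{1420985}{M} = \frac{2955424}{2194070} - \frac{1420985}{-341902} = 2955424 \cdot \frac{1}{2194070} - - \frac{1420985}{341902} = \frac{1477712}{1097035} + \frac{1420985}{341902} = \frac{2064102967699}{375078460570}$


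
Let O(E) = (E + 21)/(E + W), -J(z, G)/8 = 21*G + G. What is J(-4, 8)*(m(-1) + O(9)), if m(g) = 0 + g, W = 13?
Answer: -512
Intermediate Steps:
J(z, G) = -176*G (J(z, G) = -8*(21*G + G) = -176*G)
m(g) = g
O(E) = (21 + E)/(13 + E) (O(E) = (E + 21)/(E + 13) = (21 + E)/(13 + E))
J(-4, 8)*(m(-1) + O(9)) = (-176*8)*(-1 + (21 + 9)/(13 + 9)) = -1408*(-1 + 30/22) = -1408*(-1 + (1/22)*30) = -1408*(-1 + 15/11) = -1408*4/11 = -512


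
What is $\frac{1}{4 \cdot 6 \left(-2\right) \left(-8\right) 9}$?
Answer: $\frac{1}{3456} \approx 0.00028935$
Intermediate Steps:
$\frac{1}{4 \cdot 6 \left(-2\right) \left(-8\right) 9} = \frac{1}{4 \left(-12\right) \left(-8\right) 9} = \frac{1}{4 \cdot 96 \cdot 9} = \frac{1}{4 \cdot 864} = \frac{1}{3456}$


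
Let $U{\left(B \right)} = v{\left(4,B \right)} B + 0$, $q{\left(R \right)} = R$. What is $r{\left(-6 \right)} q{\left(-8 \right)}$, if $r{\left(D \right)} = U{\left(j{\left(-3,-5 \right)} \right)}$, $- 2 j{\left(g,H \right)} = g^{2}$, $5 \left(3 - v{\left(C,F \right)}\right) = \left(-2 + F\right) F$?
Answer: $- \frac{513}{5} \approx -102.6$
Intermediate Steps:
$v{\left(C,F \right)} = 3 - \frac{F \left(-2 + F\right)}{5}$ ($v{\left(C,F \right)} = 3 - \frac{\left(-2 + F\right) F}{5} = 3 - \frac{F \left(-2 + F\right)}{5}$)
$j{\left(g,H \right)} = - \frac{g^{2}}{2}$
$U{\left(B \right)} = B \left(3 - \frac{B^{2}}{5} + \frac{2 B}{5}\right)$ ($U{\left(B \right)} = \left(3 - \frac{B^{2}}{5} + \frac{2 B}{5}\right) B + 0 = B \left(3 - \frac{B^{2}}{5} + \frac{2 B}{5}\right) + 0 = B \left(3 - \frac{B^{2}}{5} + \frac{2 B}{5}\right)$)
$r{\left(D \right)} = \frac{513}{40}$ ($r{\left(D \right)} = \frac{- \frac{\left(-3\right)^{2}}{2} \left(15 - \left(- \frac{\left(-3\right)^{2}}{2}\right)^{2} + 2 \left(- \frac{\left(-3\right)^{2}}{2}\right)\right)}{5} = \frac{\left(- \frac{1}{2}\right) 9 \left(15 - \left(\left(- \frac{1}{2}\right) 9\right)^{2} + 2 \left(\left(- \frac{1}{2}\right) 9\right)\right)}{5} = \frac{1}{5} \left(- \frac{9}{2}\right) \left(15 - \left(- \frac{9}{2}\right)^{2} + 2 \left(- \frac{9}{2}\right)\right) = \frac{1}{5} \left(- \frac{9}{2}\right) \left(15 - \frac{81}{4} - 9\right) = \frac{1}{5} \left(- \frac{9}{2}\right) \left(- \frac{57}{4}\right) = \frac{513}{40}$)
$r{\left(-6 \right)} q{\left(-8 \right)} = \frac{513}{40} \left(-8\right) = - \frac{513}{5}$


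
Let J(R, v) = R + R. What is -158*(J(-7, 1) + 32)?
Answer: -2844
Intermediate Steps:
J(R, v) = 2*R
-158*(J(-7, 1) + 32) = -158*(2*(-7) + 32) = -158*(-14 + 32) = -158*18 = -2844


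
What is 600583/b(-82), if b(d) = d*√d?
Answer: 600583*I*√82/6724 ≈ 808.82*I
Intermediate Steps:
b(d) = d^(3/2)
600583/b(-82) = 600583/((-82)^(3/2)) = 600583/((-82*I*√82)) = 600583*(I*√82/6724) = 600583*I*√82/6724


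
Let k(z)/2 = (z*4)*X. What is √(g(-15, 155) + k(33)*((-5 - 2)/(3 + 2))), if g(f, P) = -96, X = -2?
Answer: 4*√1005/5 ≈ 25.361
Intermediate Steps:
k(z) = -16*z (k(z) = 2*((z*4)*(-2)) = 2*((4*z)*(-2)) = 2*(-8*z) = -16*z)
√(g(-15, 155) + k(33)*((-5 - 2)/(3 + 2))) = √(-96 + (-16*33)*((-5 - 2)/(3 + 2))) = √(-96 - (-3696)/5) = √(-96 - 528*(-7/5)) = √(-96 + 3696/5) = √(3216/5) = 4*√1005/5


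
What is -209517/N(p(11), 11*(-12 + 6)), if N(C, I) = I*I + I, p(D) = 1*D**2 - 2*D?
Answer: -6349/130 ≈ -48.838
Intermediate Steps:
p(D) = D**2 - 2*D
N(C, I) = I + I**2 (N(C, I) = I**2 + I = I + I**2)
-209517/N(p(11), 11*(-12 + 6)) = -209517*1/(11*(1 + 11*(-12 + 6))*(-12 + 6)) = -209517*(-1/(66*(1 + 11*(-6)))) = -209517*(-1/(66*(1 - 66))) = -209517/((-66*(-65))) = -209517/4290 = -209517*1/4290 = -6349/130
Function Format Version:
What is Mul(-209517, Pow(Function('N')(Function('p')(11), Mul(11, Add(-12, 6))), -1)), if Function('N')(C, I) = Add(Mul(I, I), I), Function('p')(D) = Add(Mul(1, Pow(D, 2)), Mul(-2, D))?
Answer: Rational(-6349, 130) ≈ -48.838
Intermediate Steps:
Function('p')(D) = Add(Pow(D, 2), Mul(-2, D))
Function('N')(C, I) = Add(I, Pow(I, 2)) (Function('N')(C, I) = Add(Pow(I, 2), I) = Add(I, Pow(I, 2)))
Mul(-209517, Pow(Function('N')(Function('p')(11), Mul(11, Add(-12, 6))), -1)) = Mul(-209517, Pow(Mul(Mul(11, Add(-12, 6)), Add(1, Mul(11, Add(-12, 6)))), -1)) = Mul(-209517, Pow(Mul(Mul(11, -6), Add(1, Mul(11, -6))), -1)) = Mul(-209517, Pow(Mul(-66, Add(1, -66)), -1)) = Mul(-209517, Pow(Mul(-66, -65), -1)) = Mul(-209517, Pow(4290, -1)) = Mul(-209517, Rational(1, 4290)) = Rational(-6349, 130)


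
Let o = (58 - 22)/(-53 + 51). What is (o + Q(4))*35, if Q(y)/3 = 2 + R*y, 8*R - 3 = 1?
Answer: -210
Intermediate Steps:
R = 1/2 (R = 3/8 + (1/8)*1 = 3/8 + 1/8 = 1/2 ≈ 0.50000)
o = -18 (o = 36/(-2) = 36*(-1/2) = -18)
Q(y) = 6 + 3*y/2 (Q(y) = 3*(2 + y/2) = 6 + 3*y/2)
(o + Q(4))*35 = (-18 + (6 + (3/2)*4))*35 = (-18 + (6 + 6))*35 = (-18 + 12)*35 = -6*35 = -210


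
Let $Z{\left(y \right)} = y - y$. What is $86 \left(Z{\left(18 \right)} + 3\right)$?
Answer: $258$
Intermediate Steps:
$Z{\left(y \right)} = 0$
$86 \left(Z{\left(18 \right)} + 3\right) = 86 \left(0 + 3\right) = 86 \cdot 3 = 258$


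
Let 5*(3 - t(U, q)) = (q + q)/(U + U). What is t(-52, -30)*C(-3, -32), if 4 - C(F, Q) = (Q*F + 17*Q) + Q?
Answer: 18150/13 ≈ 1396.2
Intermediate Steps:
C(F, Q) = 4 - 18*Q - F*Q (C(F, Q) = 4 - ((Q*F + 17*Q) + Q) = 4 - ((F*Q + 17*Q) + Q) = 4 - ((17*Q + F*Q) + Q) = 4 - (18*Q + F*Q) = 4 + (-18*Q - F*Q) = 4 - 18*Q - F*Q)
t(U, q) = 3 - q/(5*U) (t(U, q) = 3 - (q + q)/(5*(U + U)) = 3 - 2*q/(5*(2*U)) = 3 - 2*q*1/(2*U)/5 = 3 - q/(5*U))
t(-52, -30)*C(-3, -32) = (3 - 1/5*(-30)/(-52))*(4 - 18*(-32) - 1*(-3)*(-32)) = (3 - 1/5*(-30)*(-1/52))*(4 + 576 - 96) = (3 - 3/26)*484 = (75/26)*484 = 18150/13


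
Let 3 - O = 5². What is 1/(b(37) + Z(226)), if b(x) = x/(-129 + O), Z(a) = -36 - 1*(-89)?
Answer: 151/7966 ≈ 0.018956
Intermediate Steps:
O = -22 (O = 3 - 1*5² = 3 - 1*25 = 3 - 25 = -22)
Z(a) = 53 (Z(a) = -36 + 89 = 53)
b(x) = -x/151 (b(x) = x/(-129 - 22) = x/(-151) = x*(-1/151) = -x/151)
1/(b(37) + Z(226)) = 1/(-1/151*37 + 53) = 1/(-37/151 + 53) = 1/(7966/151) = 151/7966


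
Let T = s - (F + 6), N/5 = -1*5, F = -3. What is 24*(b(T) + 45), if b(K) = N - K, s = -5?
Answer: 672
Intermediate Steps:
N = -25 (N = 5*(-1*5) = 5*(-5) = -25)
T = -8 (T = -5 - (-3 + 6) = -5 - 1*3 = -5 - 3 = -8)
b(K) = -25 - K
24*(b(T) + 45) = 24*((-25 - 1*(-8)) + 45) = 24*((-25 + 8) + 45) = 24*(-17 + 45) = 24*28 = 672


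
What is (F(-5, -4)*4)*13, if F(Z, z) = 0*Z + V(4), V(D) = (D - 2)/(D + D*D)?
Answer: 26/5 ≈ 5.2000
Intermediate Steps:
V(D) = (-2 + D)/(D + D²)
F(Z, z) = ⅒ (F(Z, z) = 0*Z + (-2 + 4)/(4*(1 + 4)) = 0 + (¼)*2/5 = 0 + (¼)*(⅕)*2 = 0 + ⅒ = ⅒)
(F(-5, -4)*4)*13 = ((⅒)*4)*13 = (⅖)*13 = 26/5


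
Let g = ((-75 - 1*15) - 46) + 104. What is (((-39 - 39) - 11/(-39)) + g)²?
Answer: 18309841/1521 ≈ 12038.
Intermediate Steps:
g = -32 (g = ((-75 - 15) - 46) + 104 = (-90 - 46) + 104 = -136 + 104 = -32)
(((-39 - 39) - 11/(-39)) + g)² = (((-39 - 39) - 11/(-39)) - 32)² = ((-78 - 11*(-1/39)) - 32)² = ((-78 + 11/39) - 32)² = (-3031/39 - 32)² = (-4279/39)² = 18309841/1521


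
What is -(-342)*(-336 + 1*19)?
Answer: -108414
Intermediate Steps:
-(-342)*(-336 + 1*19) = -(-342)*(-336 + 19) = -(-342)*(-317) = -1*108414 = -108414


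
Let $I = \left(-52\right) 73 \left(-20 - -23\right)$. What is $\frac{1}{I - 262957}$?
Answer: $- \frac{1}{274345} \approx -3.645 \cdot 10^{-6}$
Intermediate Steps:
$I = -11388$ ($I = - 3796 \left(-20 + 23\right) = \left(-3796\right) 3 = -11388$)
$\frac{1}{I - 262957} = \frac{1}{-11388 - 262957} = \frac{1}{-274345} = - \frac{1}{274345}$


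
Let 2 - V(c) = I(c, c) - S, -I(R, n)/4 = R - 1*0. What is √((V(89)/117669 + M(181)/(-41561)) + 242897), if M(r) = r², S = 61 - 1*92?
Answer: √645467439887132190591211/1630147103 ≈ 492.85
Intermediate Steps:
S = -31 (S = 61 - 92 = -31)
I(R, n) = -4*R (I(R, n) = -4*(R - 1*0) = -4*(R + 0) = -4*R)
V(c) = -29 + 4*c (V(c) = 2 - (-4*c - 1*(-31)) = 2 - (-4*c + 31) = 2 - (31 - 4*c) = 2 + (-31 + 4*c) = -29 + 4*c)
√((V(89)/117669 + M(181)/(-41561)) + 242897) = √(((-29 + 4*89)/117669 + 181²/(-41561)) + 242897) = √(((-29 + 356)*(1/117669) + 32761*(-1/41561)) + 242897) = √((327*(1/117669) - 32761/41561) + 242897) = √((109/39223 - 32761/41561) + 242897) = √(-1280454554/1630147103 + 242897) = √(395956560422837/1630147103) = √645467439887132190591211/1630147103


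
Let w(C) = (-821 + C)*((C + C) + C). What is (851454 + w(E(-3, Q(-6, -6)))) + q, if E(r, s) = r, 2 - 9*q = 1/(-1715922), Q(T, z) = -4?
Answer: 13263788785105/15443298 ≈ 8.5887e+5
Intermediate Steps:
q = 3431845/15443298 (q = 2/9 - ⅑/(-1715922) = 2/9 - ⅑*(-1/1715922) = 2/9 + 1/15443298 = 3431845/15443298 ≈ 0.22222)
w(C) = 3*C*(-821 + C) (w(C) = (-821 + C)*(2*C + C) = (-821 + C)*(3*C) = 3*C*(-821 + C))
(851454 + w(E(-3, Q(-6, -6)))) + q = (851454 + 3*(-3)*(-821 - 3)) + 3431845/15443298 = (851454 + 3*(-3)*(-824)) + 3431845/15443298 = (851454 + 7416) + 3431845/15443298 = 858870 + 3431845/15443298 = 13263788785105/15443298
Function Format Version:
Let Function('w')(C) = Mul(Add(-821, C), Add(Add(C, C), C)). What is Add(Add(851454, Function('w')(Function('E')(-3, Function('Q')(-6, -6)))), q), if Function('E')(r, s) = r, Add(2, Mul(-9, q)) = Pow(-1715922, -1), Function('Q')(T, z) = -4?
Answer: Rational(13263788785105, 15443298) ≈ 8.5887e+5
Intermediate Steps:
q = Rational(3431845, 15443298) (q = Add(Rational(2, 9), Mul(Rational(-1, 9), Pow(-1715922, -1))) = Add(Rational(2, 9), Mul(Rational(-1, 9), Rational(-1, 1715922))) = Add(Rational(2, 9), Rational(1, 15443298)) = Rational(3431845, 15443298) ≈ 0.22222)
Function('w')(C) = Mul(3, C, Add(-821, C)) (Function('w')(C) = Mul(Add(-821, C), Add(Mul(2, C), C)) = Mul(Add(-821, C), Mul(3, C)) = Mul(3, C, Add(-821, C)))
Add(Add(851454, Function('w')(Function('E')(-3, Function('Q')(-6, -6)))), q) = Add(Add(851454, Mul(3, -3, Add(-821, -3))), Rational(3431845, 15443298)) = Add(Add(851454, Mul(3, -3, -824)), Rational(3431845, 15443298)) = Add(Add(851454, 7416), Rational(3431845, 15443298)) = Add(858870, Rational(3431845, 15443298)) = Rational(13263788785105, 15443298)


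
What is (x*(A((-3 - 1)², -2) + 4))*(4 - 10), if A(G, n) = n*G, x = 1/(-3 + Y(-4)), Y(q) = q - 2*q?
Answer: 168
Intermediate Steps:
Y(q) = -q
x = 1 (x = 1/(-3 - 1*(-4)) = 1/(-3 + 4) = 1/1 = 1)
A(G, n) = G*n
(x*(A((-3 - 1)², -2) + 4))*(4 - 10) = (1*((-3 - 1)²*(-2) + 4))*(4 - 10) = (1*((-4)²*(-2) + 4))*(-6) = (1*(16*(-2) + 4))*(-6) = (1*(-32 + 4))*(-6) = (1*(-28))*(-6) = -28*(-6) = 168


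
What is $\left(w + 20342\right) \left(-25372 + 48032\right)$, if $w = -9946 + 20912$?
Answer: $709439280$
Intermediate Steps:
$w = 10966$
$\left(w + 20342\right) \left(-25372 + 48032\right) = \left(10966 + 20342\right) \left(-25372 + 48032\right) = 31308 \cdot 22660 = 709439280$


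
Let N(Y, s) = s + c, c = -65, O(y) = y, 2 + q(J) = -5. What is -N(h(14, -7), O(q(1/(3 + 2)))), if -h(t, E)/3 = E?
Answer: 72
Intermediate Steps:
h(t, E) = -3*E
q(J) = -7 (q(J) = -2 - 5 = -7)
N(Y, s) = -65 + s (N(Y, s) = s - 65 = -65 + s)
-N(h(14, -7), O(q(1/(3 + 2)))) = -(-65 - 7) = -1*(-72) = 72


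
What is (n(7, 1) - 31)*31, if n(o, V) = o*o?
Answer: 558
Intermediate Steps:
n(o, V) = o**2
(n(7, 1) - 31)*31 = (7**2 - 31)*31 = (49 - 31)*31 = 18*31 = 558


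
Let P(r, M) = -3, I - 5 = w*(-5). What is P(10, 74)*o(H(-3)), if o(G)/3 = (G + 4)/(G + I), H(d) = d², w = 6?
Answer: 117/16 ≈ 7.3125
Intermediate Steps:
I = -25 (I = 5 + 6*(-5) = 5 - 30 = -25)
o(G) = 3*(4 + G)/(-25 + G) (o(G) = 3*((G + 4)/(G - 25)) = 3*((4 + G)/(-25 + G)) = 3*(4 + G)/(-25 + G))
P(10, 74)*o(H(-3)) = -9*(4 + (-3)²)/(-25 + (-3)²) = -9*(4 + 9)/(-25 + 9) = -9*13/(-16) = -9*(-1)*13/16 = -3*(-39/16) = 117/16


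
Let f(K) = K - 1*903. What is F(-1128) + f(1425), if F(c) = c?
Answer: -606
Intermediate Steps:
f(K) = -903 + K (f(K) = K - 903 = -903 + K)
F(-1128) + f(1425) = -1128 + (-903 + 1425) = -1128 + 522 = -606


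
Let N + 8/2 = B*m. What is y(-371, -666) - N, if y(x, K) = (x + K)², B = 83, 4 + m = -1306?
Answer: 1184103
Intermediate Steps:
m = -1310 (m = -4 - 1306 = -1310)
N = -108734 (N = -4 + 83*(-1310) = -4 - 108730 = -108734)
y(x, K) = (K + x)²
y(-371, -666) - N = (-666 - 371)² - 1*(-108734) = (-1037)² + 108734 = 1075369 + 108734 = 1184103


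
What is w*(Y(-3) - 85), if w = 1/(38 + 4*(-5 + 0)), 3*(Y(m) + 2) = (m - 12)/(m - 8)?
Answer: -476/99 ≈ -4.8081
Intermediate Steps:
Y(m) = -2 + (-12 + m)/(3*(-8 + m)) (Y(m) = -2 + ((m - 12)/(m - 8))/3 = -2 + ((-12 + m)/(-8 + m))/3 = -2 + (-12 + m)/(3*(-8 + m)))
w = 1/18 (w = 1/(38 + 4*(-5)) = 1/(38 - 20) = 1/18 ≈ 0.055556)
w*(Y(-3) - 85) = ((36 - 5*(-3))/(3*(-8 - 3)) - 85)/18 = ((⅓)*(36 + 15)/(-11) - 85)/18 = ((⅓)*(-1/11)*51 - 85)/18 = (-17/11 - 85)/18 = (1/18)*(-952/11) = -476/99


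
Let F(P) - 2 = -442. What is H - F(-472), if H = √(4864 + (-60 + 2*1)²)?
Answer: 440 + 22*√17 ≈ 530.71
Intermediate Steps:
F(P) = -440 (F(P) = 2 - 442 = -440)
H = 22*√17 (H = √(4864 + (-60 + 2)²) = √(4864 + (-58)²) = √(4864 + 3364) = √8228 = 22*√17 ≈ 90.708)
H - F(-472) = 22*√17 - 1*(-440) = 22*√17 + 440 = 440 + 22*√17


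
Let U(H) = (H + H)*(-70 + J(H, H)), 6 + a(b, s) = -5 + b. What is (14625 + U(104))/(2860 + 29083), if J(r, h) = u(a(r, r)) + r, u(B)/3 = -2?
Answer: 20449/31943 ≈ 0.64017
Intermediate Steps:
a(b, s) = -11 + b (a(b, s) = -6 + (-5 + b) = -11 + b)
u(B) = -6 (u(B) = 3*(-2) = -6)
J(r, h) = -6 + r
U(H) = 2*H*(-76 + H) (U(H) = (H + H)*(-70 + (-6 + H)) = (2*H)*(-76 + H) = 2*H*(-76 + H))
(14625 + U(104))/(2860 + 29083) = (14625 + 2*104*(-76 + 104))/(2860 + 29083) = (14625 + 2*104*28)/31943 = (14625 + 5824)*(1/31943) = 20449*(1/31943) = 20449/31943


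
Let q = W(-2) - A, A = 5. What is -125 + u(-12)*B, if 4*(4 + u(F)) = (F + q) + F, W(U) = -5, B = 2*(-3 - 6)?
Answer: 100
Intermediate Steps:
B = -18 (B = 2*(-9) = -18)
q = -10 (q = -5 - 1*5 = -5 - 5 = -10)
u(F) = -13/2 + F/2 (u(F) = -4 + ((F - 10) + F)/4 = -4 + ((-10 + F) + F)/4 = -4 + (-10 + 2*F)/4 = -4 + (-5/2 + F/2) = -13/2 + F/2)
-125 + u(-12)*B = -125 + (-13/2 + (½)*(-12))*(-18) = -125 + (-13/2 - 6)*(-18) = -125 - 25/2*(-18) = -125 + 225 = 100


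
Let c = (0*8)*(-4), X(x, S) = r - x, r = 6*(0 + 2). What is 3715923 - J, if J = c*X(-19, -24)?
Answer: 3715923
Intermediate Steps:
r = 12 (r = 6*2 = 12)
X(x, S) = 12 - x
c = 0 (c = 0*(-4) = 0)
J = 0 (J = 0*(12 - 1*(-19)) = 0*(12 + 19) = 0*31 = 0)
3715923 - J = 3715923 - 1*0 = 3715923 + 0 = 3715923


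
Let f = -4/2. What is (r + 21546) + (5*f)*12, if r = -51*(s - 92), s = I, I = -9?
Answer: 26577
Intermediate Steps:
f = -2 (f = -4/2 = -1*2 = -2)
s = -9
r = 5151 (r = -51*(-9 - 92) = -51*(-101) = 5151)
(r + 21546) + (5*f)*12 = (5151 + 21546) + (5*(-2))*12 = 26697 - 10*12 = 26697 - 120 = 26577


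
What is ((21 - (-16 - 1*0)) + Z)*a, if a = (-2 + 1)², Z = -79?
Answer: -42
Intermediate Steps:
a = 1 (a = (-1)² = 1)
((21 - (-16 - 1*0)) + Z)*a = ((21 - (-16 - 1*0)) - 79)*1 = ((21 - (-16 + 0)) - 79)*1 = ((21 - 1*(-16)) - 79)*1 = ((21 + 16) - 79)*1 = (37 - 79)*1 = -42*1 = -42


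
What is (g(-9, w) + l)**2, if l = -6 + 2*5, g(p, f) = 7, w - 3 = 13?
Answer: 121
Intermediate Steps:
w = 16 (w = 3 + 13 = 16)
l = 4 (l = -6 + 10 = 4)
(g(-9, w) + l)**2 = (7 + 4)**2 = 11**2 = 121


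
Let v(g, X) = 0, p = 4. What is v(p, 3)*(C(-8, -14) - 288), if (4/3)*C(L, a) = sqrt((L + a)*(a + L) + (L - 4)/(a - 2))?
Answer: 0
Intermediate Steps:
C(L, a) = 3*sqrt((L + a)**2 + (-4 + L)/(-2 + a))/4 (C(L, a) = 3*sqrt((L + a)*(a + L) + (L - 4)/(a - 2))/4 = 3*sqrt((L + a)*(L + a) + (-4 + L)/(-2 + a))/4 = 3*sqrt((L + a)**2 + (-4 + L)/(-2 + a))/4)
v(p, 3)*(C(-8, -14) - 288) = 0*(3*sqrt((-4 - 8 + (-2 - 14)*((-8)**2 + (-14)**2 + 2*(-8)*(-14)))/(-2 - 14))/4 - 288) = 0*(3*sqrt((-4 - 8 - 16*(64 + 196 + 224))/(-16))/4 - 288) = 0*(3*sqrt(-(-4 - 8 - 16*484)/16)/4 - 288) = 0*(3*sqrt(-(-4 - 8 - 7744)/16)/4 - 288) = 0*(3*sqrt(-1/16*(-7756))/4 - 288) = 0*(3*sqrt(1939/4)/4 - 288) = 0*(3*(sqrt(1939)/2)/4 - 288) = 0*(3*sqrt(1939)/8 - 288) = 0*(-288 + 3*sqrt(1939)/8) = 0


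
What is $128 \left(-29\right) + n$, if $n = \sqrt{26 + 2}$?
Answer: $-3712 + 2 \sqrt{7} \approx -3706.7$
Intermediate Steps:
$n = 2 \sqrt{7}$ ($n = \sqrt{28} = 2 \sqrt{7} \approx 5.2915$)
$128 \left(-29\right) + n = 128 \left(-29\right) + 2 \sqrt{7} = -3712 + 2 \sqrt{7}$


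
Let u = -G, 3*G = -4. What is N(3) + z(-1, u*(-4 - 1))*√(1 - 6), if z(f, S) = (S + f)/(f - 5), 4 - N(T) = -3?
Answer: 7 + 23*I*√5/18 ≈ 7.0 + 2.8572*I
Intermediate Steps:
G = -4/3 (G = (⅓)*(-4) = -4/3 ≈ -1.3333)
N(T) = 7 (N(T) = 4 - 1*(-3) = 4 + 3 = 7)
u = 4/3 (u = -1*(-4/3) = 4/3 ≈ 1.3333)
z(f, S) = (S + f)/(-5 + f)
N(3) + z(-1, u*(-4 - 1))*√(1 - 6) = 7 + ((4*(-4 - 1)/3 - 1)/(-5 - 1))*√(1 - 6) = 7 + (((4/3)*(-5) - 1)/(-6))*√(-5) = 7 + (-(-20/3 - 1)/6)*(I*√5) = 7 + (-⅙*(-23/3))*(I*√5) = 7 + 23*(I*√5)/18 = 7 + 23*I*√5/18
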